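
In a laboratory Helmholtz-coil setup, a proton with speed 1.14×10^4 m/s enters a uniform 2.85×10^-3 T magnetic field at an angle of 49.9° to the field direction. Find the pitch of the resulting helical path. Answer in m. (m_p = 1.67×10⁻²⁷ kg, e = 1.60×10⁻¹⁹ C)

The velocity component along B is v∥ = v cos49.9° = 7340 m/s.
The cyclotron period T = 2πm/(qB) = 2.30×10^-5 s is set by m, q, B alone.
Pitch = v∥·T = (7340)(2.30×10^-5) = 0.169 m.

pitch ≈ 0.169 m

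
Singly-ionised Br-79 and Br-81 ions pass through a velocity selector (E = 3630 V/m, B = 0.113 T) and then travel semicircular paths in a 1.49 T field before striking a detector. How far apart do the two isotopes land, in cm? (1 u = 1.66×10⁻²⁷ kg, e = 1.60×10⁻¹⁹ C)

Δd ≈ 0.0895 cm

Both emerge at v = E/B₁ = 3.21×10^4 m/s.
r = mv/(qB₂), so r₁ = 0.017671 m and r₂ = 0.018118 m, giving Δr = 4.47×10^-4 m.
After a semicircle each ion lands a diameter 2r from the entry slit, so the separation is 2Δr = 8.95×10^-4 m.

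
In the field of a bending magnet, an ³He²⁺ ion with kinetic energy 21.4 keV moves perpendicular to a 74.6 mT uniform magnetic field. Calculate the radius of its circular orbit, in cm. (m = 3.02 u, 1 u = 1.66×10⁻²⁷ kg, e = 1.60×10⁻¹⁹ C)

Convert the energy: K = 21.4 keV = 3.42×10^-15 J.
v = √(2K/m) = √(2·3.42×10^-15/5.01×10^-27) = 1.17×10^6 m/s.
r = mv/(qB) = (5.01×10^-27)(1.17×10^6) / [(2×1.60×10^-19)(0.0746)] = 0.245 m.

r ≈ 24.5 cm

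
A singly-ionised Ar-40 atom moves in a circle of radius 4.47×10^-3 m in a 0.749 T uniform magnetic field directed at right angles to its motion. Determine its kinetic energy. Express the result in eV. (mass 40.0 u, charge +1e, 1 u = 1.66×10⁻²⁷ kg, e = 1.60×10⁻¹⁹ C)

K ≈ 13.5 eV

v = qBr/m = (1×1.60×10^-19)(0.749)(4.47×10^-3) / (6.64×10^-26) = 8070 m/s.
K = ½mv² = 0.5·(6.64×10^-26)·(8070)² = 2.16×10^-18 J = 13.5 eV.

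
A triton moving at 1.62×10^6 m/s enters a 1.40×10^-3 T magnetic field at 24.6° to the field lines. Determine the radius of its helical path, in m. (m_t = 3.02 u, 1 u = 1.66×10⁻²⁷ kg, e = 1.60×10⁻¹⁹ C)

Only the perpendicular component v⊥ = v sin24.6° = 6.74×10^5 m/s is bent by the field.
r = m v⊥ /(qB) = (5.01×10^-27)(6.74×10^5) / [(1×1.60×10^-19)(1.40×10^-3)] = 15.1 m.

r ≈ 15.1 m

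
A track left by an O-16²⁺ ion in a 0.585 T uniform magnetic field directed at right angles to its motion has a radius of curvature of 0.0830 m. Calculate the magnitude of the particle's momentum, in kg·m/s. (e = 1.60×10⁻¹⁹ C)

p ≈ 1.55×10^-20 kg·m/s

Since qvB = mv²/r, the momentum p = mv = qBr.
p = (2×1.60×10^-19)(0.585)(0.0830) = 1.55×10^-20 kg·m/s.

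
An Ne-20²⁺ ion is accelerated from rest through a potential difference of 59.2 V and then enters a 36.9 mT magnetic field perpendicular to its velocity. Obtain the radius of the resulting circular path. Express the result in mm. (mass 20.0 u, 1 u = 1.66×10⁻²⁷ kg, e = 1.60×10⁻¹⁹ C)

The kinetic energy gained is K = qV = (2×1.60×10^-19)(59.2) = 1.89×10^-17 J.
v = √(2K/m) = 3.38×10^4 m/s.
r = mv/(qB) = (3.32×10^-26)(3.38×10^4) / [(2×1.60×10^-19)(0.0369)] = 0.0950 m.

r ≈ 95.0 mm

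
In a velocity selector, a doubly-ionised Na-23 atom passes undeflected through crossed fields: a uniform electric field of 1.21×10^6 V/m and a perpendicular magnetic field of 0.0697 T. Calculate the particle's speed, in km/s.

For zero net force, qE = qvB, so v = E/B.
v = (1.21×10^6) / (0.0697) = 1.74×10^7 m/s.

v ≈ 17400 km/s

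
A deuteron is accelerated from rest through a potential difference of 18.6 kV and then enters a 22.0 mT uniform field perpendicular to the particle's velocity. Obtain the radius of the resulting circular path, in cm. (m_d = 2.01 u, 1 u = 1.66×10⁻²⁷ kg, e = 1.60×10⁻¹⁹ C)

r ≈ 127 cm

The kinetic energy gained is K = qV = (1×1.60×10^-19)(1.86×10^4) = 2.98×10^-15 J.
v = √(2K/m) = 1.34×10^6 m/s.
r = mv/(qB) = (3.34×10^-27)(1.34×10^6) / [(1×1.60×10^-19)(0.0220)] = 1.27 m.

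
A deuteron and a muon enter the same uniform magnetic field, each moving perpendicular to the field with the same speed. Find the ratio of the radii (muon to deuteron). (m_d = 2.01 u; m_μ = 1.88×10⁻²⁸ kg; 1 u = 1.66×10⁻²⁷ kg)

ratio ≈ 0.0563

r = mv/(qB) ⇒ at equal v, r ∝ m/q.
r_{muon}/r_{deuteron} = 0.0563.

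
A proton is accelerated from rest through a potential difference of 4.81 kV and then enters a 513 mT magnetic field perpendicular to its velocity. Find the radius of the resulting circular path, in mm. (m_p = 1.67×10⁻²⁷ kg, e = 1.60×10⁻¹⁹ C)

r ≈ 19.5 mm

The kinetic energy gained is K = qV = (1×1.60×10^-19)(4810) = 7.70×10^-16 J.
v = √(2K/m) = 9.60×10^5 m/s.
r = mv/(qB) = (1.67×10^-27)(9.60×10^5) / [(1×1.60×10^-19)(0.513)] = 0.0195 m.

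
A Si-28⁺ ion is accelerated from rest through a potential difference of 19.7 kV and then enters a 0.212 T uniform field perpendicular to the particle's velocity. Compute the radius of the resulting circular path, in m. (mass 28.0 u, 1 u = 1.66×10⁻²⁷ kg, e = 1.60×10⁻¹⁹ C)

r ≈ 0.505 m

The kinetic energy gained is K = qV = (1×1.60×10^-19)(1.97×10^4) = 3.15×10^-15 J.
v = √(2K/m) = 3.68×10^5 m/s.
r = mv/(qB) = (4.65×10^-26)(3.68×10^5) / [(1×1.60×10^-19)(0.212)] = 0.505 m.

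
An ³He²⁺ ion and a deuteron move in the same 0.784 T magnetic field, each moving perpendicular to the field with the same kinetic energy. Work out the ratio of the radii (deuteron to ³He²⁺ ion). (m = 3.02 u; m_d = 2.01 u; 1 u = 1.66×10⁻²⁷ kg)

ratio ≈ 1.63

r = √(2mK)/(qB) ⇒ at equal K, r ∝ √m/q.
r_{deuteron}/r_{³He²⁺ ion} = 1.63.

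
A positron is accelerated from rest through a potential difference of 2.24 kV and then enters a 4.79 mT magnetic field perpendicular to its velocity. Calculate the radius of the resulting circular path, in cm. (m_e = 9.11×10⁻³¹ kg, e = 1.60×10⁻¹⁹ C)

The kinetic energy gained is K = qV = (1×1.60×10^-19)(2240) = 3.58×10^-16 J.
v = √(2K/m) = 2.81×10^7 m/s.
r = mv/(qB) = (9.11×10^-31)(2.81×10^7) / [(1×1.60×10^-19)(4.79×10^-3)] = 0.0333 m.

r ≈ 3.33 cm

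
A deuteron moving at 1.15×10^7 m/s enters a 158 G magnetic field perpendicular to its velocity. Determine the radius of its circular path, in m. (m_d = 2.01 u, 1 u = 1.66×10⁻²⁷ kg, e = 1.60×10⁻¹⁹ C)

r ≈ 15.2 m

The magnetic force provides the centripetal force: qvB = mv²/r, so r = mv/(qB).
r = (3.34×10^-27 kg)(1.15×10^7 m/s) / [(1×1.60×10^-19 C)(0.0158 T)] = 15.2 m.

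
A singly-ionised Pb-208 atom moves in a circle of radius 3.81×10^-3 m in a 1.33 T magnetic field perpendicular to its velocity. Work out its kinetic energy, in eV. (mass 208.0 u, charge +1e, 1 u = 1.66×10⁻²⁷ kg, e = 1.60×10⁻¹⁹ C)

v = qBr/m = (1×1.60×10^-19)(1.33)(3.81×10^-3) / (3.45×10^-25) = 2350 m/s.
K = ½mv² = 0.5·(3.45×10^-25)·(2350)² = 9.52×10^-19 J = 5.95 eV.

K ≈ 5.95 eV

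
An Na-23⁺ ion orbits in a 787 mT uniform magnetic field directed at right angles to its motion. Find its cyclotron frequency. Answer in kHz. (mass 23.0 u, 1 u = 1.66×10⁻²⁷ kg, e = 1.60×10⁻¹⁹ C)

f = qB/(2πm) = (1×1.60×10^-19)(0.787) / [2π(3.82×10^-26)] = 5.25×10^5 Hz.

f ≈ 525 kHz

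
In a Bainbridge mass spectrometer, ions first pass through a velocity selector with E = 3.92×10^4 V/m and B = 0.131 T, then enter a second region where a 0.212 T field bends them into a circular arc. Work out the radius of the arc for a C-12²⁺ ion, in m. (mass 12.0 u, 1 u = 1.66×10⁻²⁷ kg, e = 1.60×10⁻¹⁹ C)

r ≈ 0.0879 m

The selector passes v = E/B = 3.92×10^4/0.131 = 2.99×10^5 m/s.
In the deflection region, r = mv/(qB₂) = (1.99×10^-26)(2.99×10^5) / [(2×1.60×10^-19)(0.212)] = 0.0879 m.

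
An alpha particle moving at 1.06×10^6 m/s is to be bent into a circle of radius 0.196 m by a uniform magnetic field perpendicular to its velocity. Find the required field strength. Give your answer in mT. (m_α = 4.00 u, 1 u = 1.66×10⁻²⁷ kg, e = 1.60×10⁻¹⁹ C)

B ≈ 112 mT

qvB = mv²/r gives B = mv/(qr).
B = (6.64×10^-27)(1.06×10^6) / [(2×1.60×10^-19)(0.196)] = 0.112 T.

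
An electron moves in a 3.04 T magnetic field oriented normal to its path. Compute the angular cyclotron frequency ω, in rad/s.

ω ≈ 5.34×10^11 rad/s

ω = qB/m = (1×1.60×10^-19)(3.04) / (9.11×10^-31) = 5.34×10^11 rad/s.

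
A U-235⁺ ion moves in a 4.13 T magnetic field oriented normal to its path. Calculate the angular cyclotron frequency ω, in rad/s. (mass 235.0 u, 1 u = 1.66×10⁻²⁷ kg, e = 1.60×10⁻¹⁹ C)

ω = qB/m = (1×1.60×10^-19)(4.13) / (3.90×10^-25) = 1.69×10^6 rad/s.

ω ≈ 1.69×10^6 rad/s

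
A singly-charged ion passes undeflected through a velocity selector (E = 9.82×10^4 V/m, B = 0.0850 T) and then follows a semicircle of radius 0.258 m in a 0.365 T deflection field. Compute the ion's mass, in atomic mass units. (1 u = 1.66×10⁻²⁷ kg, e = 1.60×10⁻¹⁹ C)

v = E/B₁ = 1.16×10^6 m/s.
From r = mv/(qB₂), m = qB₂r/v = (1×1.60×10^-19)(0.365)(0.258) / (1.16×10^6) = 1.30×10^-26 kg.
In atomic mass units: m = 1.30×10^-26 / 1.66×10^-27 = 7.86 u.

m ≈ 7.86 u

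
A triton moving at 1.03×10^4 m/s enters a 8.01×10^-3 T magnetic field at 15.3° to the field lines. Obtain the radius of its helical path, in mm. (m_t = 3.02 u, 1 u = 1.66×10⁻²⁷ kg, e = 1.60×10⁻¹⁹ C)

Only the perpendicular component v⊥ = v sin15.3° = 2720 m/s is bent by the field.
r = m v⊥ /(qB) = (5.01×10^-27)(2720) / [(1×1.60×10^-19)(8.01×10^-3)] = 0.0106 m.

r ≈ 10.6 mm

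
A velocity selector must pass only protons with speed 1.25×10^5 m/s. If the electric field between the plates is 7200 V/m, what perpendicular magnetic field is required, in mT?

B ≈ 57.6 mT

qE = qvB ⇒ B = E/v = (7200) / (1.25×10^5) = 0.0576 T.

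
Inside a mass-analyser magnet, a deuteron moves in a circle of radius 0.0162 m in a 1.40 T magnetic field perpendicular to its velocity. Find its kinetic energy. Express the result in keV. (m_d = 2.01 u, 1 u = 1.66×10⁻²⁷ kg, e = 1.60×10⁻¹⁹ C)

v = qBr/m = (1×1.60×10^-19)(1.40)(0.0162) / (3.34×10^-27) = 1.09×10^6 m/s.
K = ½mv² = 0.5·(3.34×10^-27)·(1.09×10^6)² = 1.97×10^-15 J = 12.3 keV.

K ≈ 12.3 keV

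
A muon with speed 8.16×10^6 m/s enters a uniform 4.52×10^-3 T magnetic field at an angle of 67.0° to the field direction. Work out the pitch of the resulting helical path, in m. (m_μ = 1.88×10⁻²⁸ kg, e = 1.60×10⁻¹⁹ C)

pitch ≈ 5.21 m

The velocity component along B is v∥ = v cos67.0° = 3.19×10^6 m/s.
The cyclotron period T = 2πm/(qB) = 1.63×10^-6 s is set by m, q, B alone.
Pitch = v∥·T = (3.19×10^6)(1.63×10^-6) = 5.21 m.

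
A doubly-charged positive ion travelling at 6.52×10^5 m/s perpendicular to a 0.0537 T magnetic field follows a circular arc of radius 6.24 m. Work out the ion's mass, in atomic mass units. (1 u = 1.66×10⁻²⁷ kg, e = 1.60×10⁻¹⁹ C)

qvB = mv²/r ⇒ m = qBr/v.
m = (2×1.60×10^-19)(0.0537)(6.24) / (6.52×10^5) = 1.64×10^-25 kg = 99.1 u.

m ≈ 99.1 u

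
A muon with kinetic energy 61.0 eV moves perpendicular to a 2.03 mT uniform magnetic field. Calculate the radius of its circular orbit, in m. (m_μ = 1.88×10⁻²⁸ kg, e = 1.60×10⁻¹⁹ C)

r ≈ 0.187 m

Convert the energy: K = 61.0 eV = 9.76×10^-18 J.
v = √(2K/m) = √(2·9.76×10^-18/1.88×10^-28) = 3.22×10^5 m/s.
r = mv/(qB) = (1.88×10^-28)(3.22×10^5) / [(1×1.60×10^-19)(2.03×10^-3)] = 0.187 m.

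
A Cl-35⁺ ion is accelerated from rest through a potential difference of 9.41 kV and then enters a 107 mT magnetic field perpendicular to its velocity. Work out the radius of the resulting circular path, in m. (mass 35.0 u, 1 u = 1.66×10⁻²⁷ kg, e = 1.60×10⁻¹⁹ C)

r ≈ 0.773 m

The kinetic energy gained is K = qV = (1×1.60×10^-19)(9410) = 1.51×10^-15 J.
v = √(2K/m) = 2.28×10^5 m/s.
r = mv/(qB) = (5.81×10^-26)(2.28×10^5) / [(1×1.60×10^-19)(0.107)] = 0.773 m.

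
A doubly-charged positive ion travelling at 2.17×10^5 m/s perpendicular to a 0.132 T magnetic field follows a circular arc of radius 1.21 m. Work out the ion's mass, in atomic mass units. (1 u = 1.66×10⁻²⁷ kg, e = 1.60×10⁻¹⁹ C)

qvB = mv²/r ⇒ m = qBr/v.
m = (2×1.60×10^-19)(0.132)(1.21) / (2.17×10^5) = 2.36×10^-25 kg = 142 u.

m ≈ 142 u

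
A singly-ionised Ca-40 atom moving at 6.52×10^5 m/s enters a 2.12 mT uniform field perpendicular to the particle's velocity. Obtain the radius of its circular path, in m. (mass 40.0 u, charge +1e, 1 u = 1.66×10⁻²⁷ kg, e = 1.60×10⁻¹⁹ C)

The magnetic force provides the centripetal force: qvB = mv²/r, so r = mv/(qB).
r = (6.64×10^-26 kg)(6.52×10^5 m/s) / [(1×1.60×10^-19 C)(2.12×10^-3 T)] = 128 m.

r ≈ 128 m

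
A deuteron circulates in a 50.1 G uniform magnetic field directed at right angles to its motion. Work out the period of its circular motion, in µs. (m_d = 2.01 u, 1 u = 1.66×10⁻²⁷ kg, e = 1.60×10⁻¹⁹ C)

The cyclotron period is independent of speed: T = 2πm/(qB).
T = 2π(3.34×10^-27) / [(1×1.60×10^-19)(5.01×10^-3)] = 2.62×10^-5 s.

T ≈ 26.2 µs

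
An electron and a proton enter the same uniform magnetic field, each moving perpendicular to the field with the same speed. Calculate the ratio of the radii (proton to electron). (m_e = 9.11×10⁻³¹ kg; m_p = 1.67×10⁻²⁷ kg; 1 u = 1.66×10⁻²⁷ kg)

ratio ≈ 1830

r = mv/(qB) ⇒ at equal v, r ∝ m/q.
r_{proton}/r_{electron} = 1830.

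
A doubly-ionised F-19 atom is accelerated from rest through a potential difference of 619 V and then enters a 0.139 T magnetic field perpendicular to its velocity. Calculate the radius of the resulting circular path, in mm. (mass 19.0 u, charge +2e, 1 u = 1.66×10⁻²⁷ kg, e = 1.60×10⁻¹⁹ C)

r ≈ 79.5 mm

The kinetic energy gained is K = qV = (2×1.60×10^-19)(619) = 1.98×10^-16 J.
v = √(2K/m) = 1.12×10^5 m/s.
r = mv/(qB) = (3.15×10^-26)(1.12×10^5) / [(2×1.60×10^-19)(0.139)] = 0.0795 m.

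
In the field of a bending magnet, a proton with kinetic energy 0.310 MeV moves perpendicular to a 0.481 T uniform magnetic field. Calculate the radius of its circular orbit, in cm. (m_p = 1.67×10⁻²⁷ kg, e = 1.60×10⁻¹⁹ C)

r ≈ 16.7 cm

Convert the energy: K = 0.310 MeV = 4.96×10^-14 J.
v = √(2K/m) = √(2·4.96×10^-14/1.67×10^-27) = 7.71×10^6 m/s.
r = mv/(qB) = (1.67×10^-27)(7.71×10^6) / [(1×1.60×10^-19)(0.481)] = 0.167 m.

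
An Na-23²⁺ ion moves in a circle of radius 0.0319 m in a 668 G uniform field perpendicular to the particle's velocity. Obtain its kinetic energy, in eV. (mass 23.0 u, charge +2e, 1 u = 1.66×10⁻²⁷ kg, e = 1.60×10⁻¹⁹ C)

v = qBr/m = (2×1.60×10^-19)(0.0668)(0.0319) / (3.82×10^-26) = 1.79×10^4 m/s.
K = ½mv² = 0.5·(3.82×10^-26)·(1.79×10^4)² = 6.09×10^-18 J = 38.1 eV.

K ≈ 38.1 eV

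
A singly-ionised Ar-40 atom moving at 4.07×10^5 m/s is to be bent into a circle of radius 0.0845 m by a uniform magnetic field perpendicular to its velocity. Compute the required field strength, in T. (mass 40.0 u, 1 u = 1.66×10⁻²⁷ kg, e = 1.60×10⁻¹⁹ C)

qvB = mv²/r gives B = mv/(qr).
B = (6.64×10^-26)(4.07×10^5) / [(1×1.60×10^-19)(0.0845)] = 2.00 T.

B ≈ 2.00 T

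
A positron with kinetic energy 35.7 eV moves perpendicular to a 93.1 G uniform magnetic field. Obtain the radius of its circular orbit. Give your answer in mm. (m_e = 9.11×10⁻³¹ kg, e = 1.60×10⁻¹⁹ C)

r ≈ 2.17 mm

Convert the energy: K = 35.7 eV = 5.71×10^-18 J.
v = √(2K/m) = √(2·5.71×10^-18/9.11×10^-31) = 3.54×10^6 m/s.
r = mv/(qB) = (9.11×10^-31)(3.54×10^6) / [(1×1.60×10^-19)(9.31×10^-3)] = 2.17×10^-3 m.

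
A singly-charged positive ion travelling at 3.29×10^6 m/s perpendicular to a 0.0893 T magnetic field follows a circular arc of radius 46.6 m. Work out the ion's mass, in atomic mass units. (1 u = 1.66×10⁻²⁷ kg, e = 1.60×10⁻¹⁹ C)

m ≈ 122 u

qvB = mv²/r ⇒ m = qBr/v.
m = (1×1.60×10^-19)(0.0893)(46.6) / (3.29×10^6) = 2.02×10^-25 kg = 122 u.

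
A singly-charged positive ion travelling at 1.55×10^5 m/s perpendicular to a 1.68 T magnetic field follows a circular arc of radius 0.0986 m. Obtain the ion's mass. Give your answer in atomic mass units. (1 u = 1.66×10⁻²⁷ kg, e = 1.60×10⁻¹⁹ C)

qvB = mv²/r ⇒ m = qBr/v.
m = (1×1.60×10^-19)(1.68)(0.0986) / (1.55×10^5) = 1.71×10^-25 kg = 103 u.

m ≈ 103 u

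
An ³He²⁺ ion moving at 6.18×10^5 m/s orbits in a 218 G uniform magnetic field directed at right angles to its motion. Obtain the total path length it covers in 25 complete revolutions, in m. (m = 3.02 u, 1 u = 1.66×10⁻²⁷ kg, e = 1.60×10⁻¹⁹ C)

r = mv/(qB) = 0.444 m, so one revolution covers 2πr = 2.79 m.
In 25 revolutions: L = 25·2πr = 69.8 m.

L ≈ 69.8 m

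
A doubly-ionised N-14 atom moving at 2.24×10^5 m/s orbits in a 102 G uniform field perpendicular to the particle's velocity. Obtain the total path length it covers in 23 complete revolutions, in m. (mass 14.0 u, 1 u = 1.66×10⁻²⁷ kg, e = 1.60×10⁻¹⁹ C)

L ≈ 230 m

r = mv/(qB) = 1.59 m, so one revolution covers 2πr = 10.0 m.
In 23 revolutions: L = 23·2πr = 230 m.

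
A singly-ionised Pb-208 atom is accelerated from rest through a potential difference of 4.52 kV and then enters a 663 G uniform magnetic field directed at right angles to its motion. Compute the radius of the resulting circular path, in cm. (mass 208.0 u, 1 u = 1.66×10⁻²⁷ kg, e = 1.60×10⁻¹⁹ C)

The kinetic energy gained is K = qV = (1×1.60×10^-19)(4520) = 7.23×10^-16 J.
v = √(2K/m) = 6.47×10^4 m/s.
r = mv/(qB) = (3.45×10^-25)(6.47×10^4) / [(1×1.60×10^-19)(0.0663)] = 2.11 m.

r ≈ 211 cm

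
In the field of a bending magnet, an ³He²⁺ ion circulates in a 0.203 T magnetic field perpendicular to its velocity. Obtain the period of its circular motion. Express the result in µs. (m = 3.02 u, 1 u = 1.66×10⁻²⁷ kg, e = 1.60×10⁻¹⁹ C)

T ≈ 0.485 µs

The cyclotron period is independent of speed: T = 2πm/(qB).
T = 2π(5.01×10^-27) / [(2×1.60×10^-19)(0.203)] = 4.85×10^-7 s.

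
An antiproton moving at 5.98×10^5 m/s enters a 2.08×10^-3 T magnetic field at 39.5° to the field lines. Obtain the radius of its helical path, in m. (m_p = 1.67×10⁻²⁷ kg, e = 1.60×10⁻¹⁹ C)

r ≈ 1.91 m

Only the perpendicular component v⊥ = v sin39.5° = 3.80×10^5 m/s is bent by the field.
r = m v⊥ /(qB) = (1.67×10^-27)(3.80×10^5) / [(1×1.60×10^-19)(2.08×10^-3)] = 1.91 m.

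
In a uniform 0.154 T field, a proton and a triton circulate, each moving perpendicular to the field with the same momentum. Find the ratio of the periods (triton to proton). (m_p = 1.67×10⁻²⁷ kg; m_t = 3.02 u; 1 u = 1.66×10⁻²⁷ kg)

T = 2πm/(qB) is independent of speed, so T₂/T₁ = (m₂/q₂)/(m₁/q₁).
T_{triton}/T_{proton} = (5.01×10^-27/1e) / (1.67×10^-27/1e) = 3.00.

ratio ≈ 3.00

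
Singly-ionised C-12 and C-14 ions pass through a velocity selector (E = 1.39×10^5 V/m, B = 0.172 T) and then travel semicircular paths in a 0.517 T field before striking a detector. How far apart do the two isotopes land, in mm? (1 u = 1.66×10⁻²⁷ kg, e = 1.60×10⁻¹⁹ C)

Δd ≈ 64.9 mm

Both emerge at v = E/B₁ = 8.08×10^5 m/s.
r = mv/(qB₂), so r₁ = 0.1946 m and r₂ = 0.2270 m, giving Δr = 0.0324 m.
After a semicircle each ion lands a diameter 2r from the entry slit, so the separation is 2Δr = 0.0649 m.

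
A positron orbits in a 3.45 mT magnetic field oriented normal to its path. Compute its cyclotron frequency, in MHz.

f = qB/(2πm) = (1×1.60×10^-19)(3.45×10^-3) / [2π(9.11×10^-31)] = 9.64×10^7 Hz.

f ≈ 96.4 MHz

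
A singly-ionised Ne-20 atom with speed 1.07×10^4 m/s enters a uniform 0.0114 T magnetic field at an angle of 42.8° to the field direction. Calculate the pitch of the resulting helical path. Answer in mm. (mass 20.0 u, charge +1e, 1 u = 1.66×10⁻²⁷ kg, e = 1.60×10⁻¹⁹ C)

The velocity component along B is v∥ = v cos42.8° = 7850 m/s.
The cyclotron period T = 2πm/(qB) = 1.14×10^-4 s is set by m, q, B alone.
Pitch = v∥·T = (7850)(1.14×10^-4) = 0.898 m.

pitch ≈ 898 mm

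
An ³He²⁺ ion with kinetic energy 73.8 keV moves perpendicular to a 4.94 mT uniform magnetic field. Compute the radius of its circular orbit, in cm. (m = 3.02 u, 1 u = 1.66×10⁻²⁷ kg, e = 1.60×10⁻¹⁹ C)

r ≈ 688 cm

Convert the energy: K = 73.8 keV = 1.18×10^-14 J.
v = √(2K/m) = √(2·1.18×10^-14/5.01×10^-27) = 2.17×10^6 m/s.
r = mv/(qB) = (5.01×10^-27)(2.17×10^6) / [(2×1.60×10^-19)(4.94×10^-3)] = 6.88 m.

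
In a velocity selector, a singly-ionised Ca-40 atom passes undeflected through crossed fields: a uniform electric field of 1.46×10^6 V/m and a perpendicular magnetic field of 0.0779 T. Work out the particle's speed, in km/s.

v ≈ 18700 km/s

For zero net force, qE = qvB, so v = E/B.
v = (1.46×10^6) / (0.0779) = 1.87×10^7 m/s.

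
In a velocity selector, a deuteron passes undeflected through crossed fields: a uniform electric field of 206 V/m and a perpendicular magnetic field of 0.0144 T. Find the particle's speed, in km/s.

For zero net force, qE = qvB, so v = E/B.
v = (206) / (0.0144) = 1.43×10^4 m/s.

v ≈ 14.3 km/s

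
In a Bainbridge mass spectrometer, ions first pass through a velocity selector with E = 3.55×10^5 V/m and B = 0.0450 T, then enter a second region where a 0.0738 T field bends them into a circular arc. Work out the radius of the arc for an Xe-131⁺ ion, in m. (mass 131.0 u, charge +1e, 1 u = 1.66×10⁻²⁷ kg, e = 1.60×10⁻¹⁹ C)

r ≈ 145 m

The selector passes v = E/B = 3.55×10^5/0.0450 = 7.89×10^6 m/s.
In the deflection region, r = mv/(qB₂) = (2.17×10^-25)(7.89×10^6) / [(1×1.60×10^-19)(0.0738)] = 145 m.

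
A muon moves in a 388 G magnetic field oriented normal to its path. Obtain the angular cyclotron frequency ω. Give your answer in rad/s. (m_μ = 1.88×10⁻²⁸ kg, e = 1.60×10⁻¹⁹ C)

ω = qB/m = (1×1.60×10^-19)(0.0388) / (1.88×10^-28) = 3.30×10^7 rad/s.

ω ≈ 3.30×10^7 rad/s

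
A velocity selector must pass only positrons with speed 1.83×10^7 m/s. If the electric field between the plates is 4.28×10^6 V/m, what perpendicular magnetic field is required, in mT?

qE = qvB ⇒ B = E/v = (4.28×10^6) / (1.83×10^7) = 0.234 T.

B ≈ 234 mT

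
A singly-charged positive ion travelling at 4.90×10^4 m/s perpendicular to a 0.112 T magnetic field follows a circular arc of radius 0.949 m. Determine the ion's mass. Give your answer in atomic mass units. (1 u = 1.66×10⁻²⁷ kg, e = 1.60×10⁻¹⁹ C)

m ≈ 209 u

qvB = mv²/r ⇒ m = qBr/v.
m = (1×1.60×10^-19)(0.112)(0.949) / (4.90×10^4) = 3.47×10^-25 kg = 209 u.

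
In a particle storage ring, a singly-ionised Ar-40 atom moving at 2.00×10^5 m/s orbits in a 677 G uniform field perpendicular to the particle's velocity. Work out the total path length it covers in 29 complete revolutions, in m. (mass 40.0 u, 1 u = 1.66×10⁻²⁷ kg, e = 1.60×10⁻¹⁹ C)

r = mv/(qB) = 1.23 m, so one revolution covers 2πr = 7.70 m.
In 29 revolutions: L = 29·2πr = 223 m.

L ≈ 223 m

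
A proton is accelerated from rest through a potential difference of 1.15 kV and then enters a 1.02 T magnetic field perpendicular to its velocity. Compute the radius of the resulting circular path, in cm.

The kinetic energy gained is K = qV = (1×1.60×10^-19)(1150) = 1.84×10^-16 J.
v = √(2K/m) = 4.69×10^5 m/s.
r = mv/(qB) = (1.67×10^-27)(4.69×10^5) / [(1×1.60×10^-19)(1.02)] = 4.80×10^-3 m.

r ≈ 0.480 cm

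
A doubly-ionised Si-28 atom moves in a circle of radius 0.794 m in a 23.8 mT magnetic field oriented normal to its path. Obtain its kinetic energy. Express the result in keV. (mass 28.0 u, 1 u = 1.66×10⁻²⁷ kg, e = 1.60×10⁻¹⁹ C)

K ≈ 2.46 keV

v = qBr/m = (2×1.60×10^-19)(0.0238)(0.794) / (4.65×10^-26) = 1.30×10^5 m/s.
K = ½mv² = 0.5·(4.65×10^-26)·(1.30×10^5)² = 3.93×10^-16 J = 2.46 keV.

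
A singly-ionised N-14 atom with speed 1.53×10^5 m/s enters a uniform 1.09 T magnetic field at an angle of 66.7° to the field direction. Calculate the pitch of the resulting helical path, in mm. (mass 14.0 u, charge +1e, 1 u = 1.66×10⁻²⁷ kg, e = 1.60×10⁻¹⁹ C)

pitch ≈ 50.7 mm

The velocity component along B is v∥ = v cos66.7° = 6.05×10^4 m/s.
The cyclotron period T = 2πm/(qB) = 8.37×10^-7 s is set by m, q, B alone.
Pitch = v∥·T = (6.05×10^4)(8.37×10^-7) = 0.0507 m.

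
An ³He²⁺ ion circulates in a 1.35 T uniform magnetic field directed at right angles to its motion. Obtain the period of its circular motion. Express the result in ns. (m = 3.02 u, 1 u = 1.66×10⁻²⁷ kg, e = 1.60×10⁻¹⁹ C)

The cyclotron period is independent of speed: T = 2πm/(qB).
T = 2π(5.01×10^-27) / [(2×1.60×10^-19)(1.35)] = 7.29×10^-8 s.

T ≈ 72.9 ns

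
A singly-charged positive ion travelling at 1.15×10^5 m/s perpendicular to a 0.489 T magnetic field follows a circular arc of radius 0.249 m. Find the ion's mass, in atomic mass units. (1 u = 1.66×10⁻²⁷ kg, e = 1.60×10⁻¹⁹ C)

qvB = mv²/r ⇒ m = qBr/v.
m = (1×1.60×10^-19)(0.489)(0.249) / (1.15×10^5) = 1.69×10^-25 kg = 102 u.

m ≈ 102 u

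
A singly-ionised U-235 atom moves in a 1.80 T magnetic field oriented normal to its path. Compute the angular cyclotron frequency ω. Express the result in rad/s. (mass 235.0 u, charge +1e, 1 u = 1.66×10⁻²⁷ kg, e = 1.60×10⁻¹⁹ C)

ω = qB/m = (1×1.60×10^-19)(1.80) / (3.90×10^-25) = 7.38×10^5 rad/s.

ω ≈ 7.38×10^5 rad/s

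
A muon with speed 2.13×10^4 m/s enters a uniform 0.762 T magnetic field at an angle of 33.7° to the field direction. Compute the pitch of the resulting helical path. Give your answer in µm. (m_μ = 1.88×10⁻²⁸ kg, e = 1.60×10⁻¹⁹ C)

The velocity component along B is v∥ = v cos33.7° = 1.77×10^4 m/s.
The cyclotron period T = 2πm/(qB) = 9.69×10^-9 s is set by m, q, B alone.
Pitch = v∥·T = (1.77×10^4)(9.69×10^-9) = 1.72×10^-4 m.

pitch ≈ 172 µm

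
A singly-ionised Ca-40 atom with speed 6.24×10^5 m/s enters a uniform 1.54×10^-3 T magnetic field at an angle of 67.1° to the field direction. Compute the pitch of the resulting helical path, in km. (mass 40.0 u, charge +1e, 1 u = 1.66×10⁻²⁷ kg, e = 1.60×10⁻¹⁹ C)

The velocity component along B is v∥ = v cos67.1° = 2.43×10^5 m/s.
The cyclotron period T = 2πm/(qB) = 1.69×10^-3 s is set by m, q, B alone.
Pitch = v∥·T = (2.43×10^5)(1.69×10^-3) = 411 m.

pitch ≈ 0.411 km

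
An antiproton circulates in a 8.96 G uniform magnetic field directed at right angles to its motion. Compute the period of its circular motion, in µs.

T ≈ 73.2 µs

The cyclotron period is independent of speed: T = 2πm/(qB).
T = 2π(1.67×10^-27) / [(1×1.60×10^-19)(8.96×10^-4)] = 7.32×10^-5 s.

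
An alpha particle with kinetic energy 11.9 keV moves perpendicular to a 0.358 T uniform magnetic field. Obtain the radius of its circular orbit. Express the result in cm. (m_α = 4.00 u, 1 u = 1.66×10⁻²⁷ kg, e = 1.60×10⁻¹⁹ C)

Convert the energy: K = 11.9 keV = 1.90×10^-15 J.
v = √(2K/m) = √(2·1.90×10^-15/6.64×10^-27) = 7.57×10^5 m/s.
r = mv/(qB) = (6.64×10^-27)(7.57×10^5) / [(2×1.60×10^-19)(0.358)] = 0.0439 m.

r ≈ 4.39 cm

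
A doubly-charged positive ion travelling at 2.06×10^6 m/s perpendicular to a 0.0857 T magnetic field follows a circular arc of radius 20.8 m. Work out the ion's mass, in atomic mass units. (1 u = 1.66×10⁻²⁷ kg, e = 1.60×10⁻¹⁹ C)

qvB = mv²/r ⇒ m = qBr/v.
m = (2×1.60×10^-19)(0.0857)(20.8) / (2.06×10^6) = 2.77×10^-25 kg = 167 u.

m ≈ 167 u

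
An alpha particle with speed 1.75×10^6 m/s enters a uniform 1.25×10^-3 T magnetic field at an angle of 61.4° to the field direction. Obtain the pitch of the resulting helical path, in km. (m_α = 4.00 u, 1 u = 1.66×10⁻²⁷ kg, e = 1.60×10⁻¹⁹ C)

pitch ≈ 0.0874 km

The velocity component along B is v∥ = v cos61.4° = 8.38×10^5 m/s.
The cyclotron period T = 2πm/(qB) = 1.04×10^-4 s is set by m, q, B alone.
Pitch = v∥·T = (8.38×10^5)(1.04×10^-4) = 87.4 m.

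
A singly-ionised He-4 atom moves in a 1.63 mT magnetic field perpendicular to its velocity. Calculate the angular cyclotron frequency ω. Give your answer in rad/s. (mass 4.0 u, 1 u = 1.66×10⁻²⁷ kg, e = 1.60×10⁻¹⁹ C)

ω = qB/m = (1×1.60×10^-19)(1.63×10^-3) / (6.64×10^-27) = 3.93×10^4 rad/s.

ω ≈ 3.93×10^4 rad/s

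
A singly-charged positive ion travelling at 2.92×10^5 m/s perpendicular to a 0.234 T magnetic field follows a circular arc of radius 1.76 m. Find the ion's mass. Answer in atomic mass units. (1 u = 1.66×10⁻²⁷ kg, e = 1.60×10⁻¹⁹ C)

qvB = mv²/r ⇒ m = qBr/v.
m = (1×1.60×10^-19)(0.234)(1.76) / (2.92×10^5) = 2.26×10^-25 kg = 136 u.

m ≈ 136 u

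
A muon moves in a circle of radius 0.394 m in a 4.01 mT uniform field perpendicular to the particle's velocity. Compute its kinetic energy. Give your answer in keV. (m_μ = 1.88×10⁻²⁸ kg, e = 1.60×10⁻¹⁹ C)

v = qBr/m = (1×1.60×10^-19)(4.01×10^-3)(0.394) / (1.88×10^-28) = 1.34×10^6 m/s.
K = ½mv² = 0.5·(1.88×10^-28)·(1.34×10^6)² = 1.70×10^-16 J = 1.06 keV.

K ≈ 1.06 keV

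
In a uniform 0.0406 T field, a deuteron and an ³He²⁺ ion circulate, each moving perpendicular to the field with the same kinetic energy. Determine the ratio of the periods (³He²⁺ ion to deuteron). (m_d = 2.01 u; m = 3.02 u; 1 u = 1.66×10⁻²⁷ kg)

T = 2πm/(qB) is independent of speed, so T₂/T₁ = (m₂/q₂)/(m₁/q₁).
T_{³He²⁺ ion}/T_{deuteron} = (5.01×10^-27/2e) / (3.34×10^-27/1e) = 0.751.

ratio ≈ 0.751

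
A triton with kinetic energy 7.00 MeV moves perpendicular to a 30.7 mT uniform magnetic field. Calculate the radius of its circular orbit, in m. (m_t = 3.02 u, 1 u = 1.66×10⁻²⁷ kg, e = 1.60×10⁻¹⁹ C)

r ≈ 21.6 m

Convert the energy: K = 7.00 MeV = 1.12×10^-12 J.
v = √(2K/m) = √(2·1.12×10^-12/5.01×10^-27) = 2.11×10^7 m/s.
r = mv/(qB) = (5.01×10^-27)(2.11×10^7) / [(1×1.60×10^-19)(0.0307)] = 21.6 m.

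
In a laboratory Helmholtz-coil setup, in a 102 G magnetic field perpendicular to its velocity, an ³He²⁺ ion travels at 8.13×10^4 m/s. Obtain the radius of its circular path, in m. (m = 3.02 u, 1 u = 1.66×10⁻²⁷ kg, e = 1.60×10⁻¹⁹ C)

The magnetic force provides the centripetal force: qvB = mv²/r, so r = mv/(qB).
r = (5.01×10^-27 kg)(8.13×10^4 m/s) / [(2×1.60×10^-19 C)(0.0102 T)] = 0.125 m.

r ≈ 0.125 m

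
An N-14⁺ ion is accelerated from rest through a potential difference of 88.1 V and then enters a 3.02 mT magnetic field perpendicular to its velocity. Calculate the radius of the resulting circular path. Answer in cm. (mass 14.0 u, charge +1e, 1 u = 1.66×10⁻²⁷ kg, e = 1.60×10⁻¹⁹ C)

The kinetic energy gained is K = qV = (1×1.60×10^-19)(88.1) = 1.41×10^-17 J.
v = √(2K/m) = 3.48×10^4 m/s.
r = mv/(qB) = (2.32×10^-26)(3.48×10^4) / [(1×1.60×10^-19)(3.02×10^-3)] = 1.68 m.

r ≈ 168 cm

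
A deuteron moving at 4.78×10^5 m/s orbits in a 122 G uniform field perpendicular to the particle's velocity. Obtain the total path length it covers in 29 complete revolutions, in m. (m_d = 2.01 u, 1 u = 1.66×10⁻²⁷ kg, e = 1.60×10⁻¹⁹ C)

L ≈ 149 m

r = mv/(qB) = 0.817 m, so one revolution covers 2πr = 5.13 m.
In 29 revolutions: L = 29·2πr = 149 m.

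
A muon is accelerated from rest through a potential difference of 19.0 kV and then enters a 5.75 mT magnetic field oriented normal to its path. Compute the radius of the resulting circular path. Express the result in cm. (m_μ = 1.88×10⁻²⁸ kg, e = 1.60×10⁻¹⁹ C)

r ≈ 116 cm

The kinetic energy gained is K = qV = (1×1.60×10^-19)(1.90×10^4) = 3.04×10^-15 J.
v = √(2K/m) = 5.69×10^6 m/s.
r = mv/(qB) = (1.88×10^-28)(5.69×10^6) / [(1×1.60×10^-19)(5.75×10^-3)] = 1.16 m.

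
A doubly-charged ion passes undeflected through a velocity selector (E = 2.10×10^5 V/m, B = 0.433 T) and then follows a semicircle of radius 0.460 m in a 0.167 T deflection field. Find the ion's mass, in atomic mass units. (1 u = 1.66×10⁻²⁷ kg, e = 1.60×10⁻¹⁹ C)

v = E/B₁ = 4.85×10^5 m/s.
From r = mv/(qB₂), m = qB₂r/v = (2×1.60×10^-19)(0.167)(0.460) / (4.85×10^5) = 5.07×10^-26 kg.
In atomic mass units: m = 5.07×10^-26 / 1.66×10^-27 = 30.5 u.

m ≈ 30.5 u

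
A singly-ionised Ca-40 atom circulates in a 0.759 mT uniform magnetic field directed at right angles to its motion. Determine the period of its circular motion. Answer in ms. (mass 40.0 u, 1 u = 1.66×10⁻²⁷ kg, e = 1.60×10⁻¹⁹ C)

T ≈ 3.44 ms

The cyclotron period is independent of speed: T = 2πm/(qB).
T = 2π(6.64×10^-26) / [(1×1.60×10^-19)(7.59×10^-4)] = 3.44×10^-3 s.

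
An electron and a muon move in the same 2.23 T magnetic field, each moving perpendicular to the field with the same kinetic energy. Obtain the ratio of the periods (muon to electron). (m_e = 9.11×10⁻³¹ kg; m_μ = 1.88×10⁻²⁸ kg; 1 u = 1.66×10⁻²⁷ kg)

ratio ≈ 206

T = 2πm/(qB) is independent of speed, so T₂/T₁ = (m₂/q₂)/(m₁/q₁).
T_{muon}/T_{electron} = (1.88×10^-28/1e) / (9.11×10^-31/1e) = 206.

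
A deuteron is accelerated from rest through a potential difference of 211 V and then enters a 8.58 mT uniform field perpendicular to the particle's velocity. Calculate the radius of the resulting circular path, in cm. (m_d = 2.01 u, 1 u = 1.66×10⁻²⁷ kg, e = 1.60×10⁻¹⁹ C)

r ≈ 34.6 cm

The kinetic energy gained is K = qV = (1×1.60×10^-19)(211) = 3.38×10^-17 J.
v = √(2K/m) = 1.42×10^5 m/s.
r = mv/(qB) = (3.34×10^-27)(1.42×10^5) / [(1×1.60×10^-19)(8.58×10^-3)] = 0.346 m.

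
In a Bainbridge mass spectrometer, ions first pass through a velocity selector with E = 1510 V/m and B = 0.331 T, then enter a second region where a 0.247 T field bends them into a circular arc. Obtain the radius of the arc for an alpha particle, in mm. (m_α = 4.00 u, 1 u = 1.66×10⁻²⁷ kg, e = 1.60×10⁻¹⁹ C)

r ≈ 0.383 mm

The selector passes v = E/B = 1510/0.331 = 4560 m/s.
In the deflection region, r = mv/(qB₂) = (6.64×10^-27)(4560) / [(2×1.60×10^-19)(0.247)] = 3.83×10^-4 m.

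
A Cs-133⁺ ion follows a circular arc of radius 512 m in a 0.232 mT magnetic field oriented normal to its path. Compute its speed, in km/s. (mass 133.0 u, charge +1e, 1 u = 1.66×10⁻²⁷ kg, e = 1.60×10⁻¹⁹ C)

v ≈ 86.1 km/s

From qvB = mv²/r, v = qBr/m.
v = (1×1.60×10^-19)(2.32×10^-4)(512) / (2.21×10^-25) = 8.61×10^4 m/s.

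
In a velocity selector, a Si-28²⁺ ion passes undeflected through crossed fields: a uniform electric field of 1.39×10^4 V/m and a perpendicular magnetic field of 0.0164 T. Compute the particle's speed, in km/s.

For zero net force, qE = qvB, so v = E/B.
v = (1.39×10^4) / (0.0164) = 8.48×10^5 m/s.

v ≈ 848 km/s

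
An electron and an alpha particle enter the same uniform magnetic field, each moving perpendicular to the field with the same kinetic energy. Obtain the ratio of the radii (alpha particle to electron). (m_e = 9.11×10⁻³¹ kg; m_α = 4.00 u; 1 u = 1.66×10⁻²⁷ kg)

r = √(2mK)/(qB) ⇒ at equal K, r ∝ √m/q.
r_{alpha particle}/r_{electron} = 42.7.

ratio ≈ 42.7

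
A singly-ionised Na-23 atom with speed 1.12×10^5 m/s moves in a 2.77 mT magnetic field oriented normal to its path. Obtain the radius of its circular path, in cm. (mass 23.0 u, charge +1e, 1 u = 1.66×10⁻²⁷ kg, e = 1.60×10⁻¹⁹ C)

The magnetic force provides the centripetal force: qvB = mv²/r, so r = mv/(qB).
r = (3.82×10^-26 kg)(1.12×10^5 m/s) / [(1×1.60×10^-19 C)(2.77×10^-3 T)] = 9.65 m.

r ≈ 965 cm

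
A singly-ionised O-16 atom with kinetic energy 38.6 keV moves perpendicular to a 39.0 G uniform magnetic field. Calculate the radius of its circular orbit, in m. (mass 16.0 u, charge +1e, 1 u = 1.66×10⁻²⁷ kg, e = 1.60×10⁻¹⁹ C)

r ≈ 29.0 m

Convert the energy: K = 38.6 keV = 6.18×10^-15 J.
v = √(2K/m) = √(2·6.18×10^-15/2.66×10^-26) = 6.82×10^5 m/s.
r = mv/(qB) = (2.66×10^-26)(6.82×10^5) / [(1×1.60×10^-19)(3.90×10^-3)] = 29.0 m.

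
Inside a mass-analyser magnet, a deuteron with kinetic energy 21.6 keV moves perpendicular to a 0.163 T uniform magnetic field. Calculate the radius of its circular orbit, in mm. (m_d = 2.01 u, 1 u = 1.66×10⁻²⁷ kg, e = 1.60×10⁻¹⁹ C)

Convert the energy: K = 21.6 keV = 3.46×10^-15 J.
v = √(2K/m) = √(2·3.46×10^-15/3.34×10^-27) = 1.44×10^6 m/s.
r = mv/(qB) = (3.34×10^-27)(1.44×10^6) / [(1×1.60×10^-19)(0.163)] = 0.184 m.

r ≈ 184 mm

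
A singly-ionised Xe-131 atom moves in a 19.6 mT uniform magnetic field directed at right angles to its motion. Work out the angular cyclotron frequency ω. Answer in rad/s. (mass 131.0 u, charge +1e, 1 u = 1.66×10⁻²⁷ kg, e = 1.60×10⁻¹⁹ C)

ω = qB/m = (1×1.60×10^-19)(0.0196) / (2.17×10^-25) = 1.44×10^4 rad/s.

ω ≈ 1.44×10^4 rad/s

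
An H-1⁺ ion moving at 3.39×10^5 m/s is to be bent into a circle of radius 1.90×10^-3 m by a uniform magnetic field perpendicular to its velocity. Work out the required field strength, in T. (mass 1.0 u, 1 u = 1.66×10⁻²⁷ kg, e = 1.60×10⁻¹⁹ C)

qvB = mv²/r gives B = mv/(qr).
B = (1.66×10^-27)(3.39×10^5) / [(1×1.60×10^-19)(1.90×10^-3)] = 1.85 T.

B ≈ 1.85 T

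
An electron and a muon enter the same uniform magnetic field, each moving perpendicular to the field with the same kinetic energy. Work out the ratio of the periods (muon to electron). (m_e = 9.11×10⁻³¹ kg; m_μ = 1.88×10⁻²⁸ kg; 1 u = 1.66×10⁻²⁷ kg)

T = 2πm/(qB) is independent of speed, so T₂/T₁ = (m₂/q₂)/(m₁/q₁).
T_{muon}/T_{electron} = (1.88×10^-28/1e) / (9.11×10^-31/1e) = 206.

ratio ≈ 206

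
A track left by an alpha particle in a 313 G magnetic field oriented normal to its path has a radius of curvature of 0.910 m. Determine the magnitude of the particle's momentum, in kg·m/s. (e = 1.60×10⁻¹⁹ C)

Since qvB = mv²/r, the momentum p = mv = qBr.
p = (2×1.60×10^-19)(0.0313)(0.910) = 9.11×10^-21 kg·m/s.

p ≈ 9.11×10^-21 kg·m/s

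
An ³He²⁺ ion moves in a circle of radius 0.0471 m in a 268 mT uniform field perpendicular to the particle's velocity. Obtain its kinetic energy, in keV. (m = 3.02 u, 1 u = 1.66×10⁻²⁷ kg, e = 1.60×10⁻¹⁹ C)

K ≈ 10.2 keV

v = qBr/m = (2×1.60×10^-19)(0.268)(0.0471) / (5.01×10^-27) = 8.06×10^5 m/s.
K = ½mv² = 0.5·(5.01×10^-27)·(8.06×10^5)² = 1.63×10^-15 J = 10.2 keV.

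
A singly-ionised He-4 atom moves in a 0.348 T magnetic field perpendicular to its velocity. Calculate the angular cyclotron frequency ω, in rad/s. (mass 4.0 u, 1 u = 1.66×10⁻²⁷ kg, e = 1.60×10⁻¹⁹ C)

ω ≈ 8.39×10^6 rad/s

ω = qB/m = (1×1.60×10^-19)(0.348) / (6.64×10^-27) = 8.39×10^6 rad/s.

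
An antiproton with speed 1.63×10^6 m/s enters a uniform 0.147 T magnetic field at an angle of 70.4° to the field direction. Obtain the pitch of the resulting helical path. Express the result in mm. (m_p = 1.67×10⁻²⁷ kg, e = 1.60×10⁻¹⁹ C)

The velocity component along B is v∥ = v cos70.4° = 5.47×10^5 m/s.
The cyclotron period T = 2πm/(qB) = 4.46×10^-7 s is set by m, q, B alone.
Pitch = v∥·T = (5.47×10^5)(4.46×10^-7) = 0.244 m.

pitch ≈ 244 mm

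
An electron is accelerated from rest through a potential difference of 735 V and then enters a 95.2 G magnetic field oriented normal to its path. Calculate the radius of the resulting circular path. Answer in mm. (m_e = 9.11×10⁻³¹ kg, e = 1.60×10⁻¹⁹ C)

The kinetic energy gained is K = qV = (1×1.60×10^-19)(735) = 1.18×10^-16 J.
v = √(2K/m) = 1.61×10^7 m/s.
r = mv/(qB) = (9.11×10^-31)(1.61×10^7) / [(1×1.60×10^-19)(9.52×10^-3)] = 9.61×10^-3 m.

r ≈ 9.61 mm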